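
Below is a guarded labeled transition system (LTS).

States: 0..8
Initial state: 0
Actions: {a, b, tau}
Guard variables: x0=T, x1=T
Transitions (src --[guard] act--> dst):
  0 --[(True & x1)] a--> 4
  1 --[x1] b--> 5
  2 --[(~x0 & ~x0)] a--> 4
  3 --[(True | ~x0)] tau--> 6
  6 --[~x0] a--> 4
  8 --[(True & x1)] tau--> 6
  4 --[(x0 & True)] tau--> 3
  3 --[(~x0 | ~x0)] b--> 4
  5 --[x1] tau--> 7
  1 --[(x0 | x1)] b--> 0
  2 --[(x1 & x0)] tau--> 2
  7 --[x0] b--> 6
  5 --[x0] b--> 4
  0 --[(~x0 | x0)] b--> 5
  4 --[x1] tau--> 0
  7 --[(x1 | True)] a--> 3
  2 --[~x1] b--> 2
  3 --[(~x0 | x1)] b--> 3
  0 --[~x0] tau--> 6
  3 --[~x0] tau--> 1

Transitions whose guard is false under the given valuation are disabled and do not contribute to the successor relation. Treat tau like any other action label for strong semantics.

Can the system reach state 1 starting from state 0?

14 transition(s) survive guard evaluation.
Layer 0: {0}
Layer 1: {4,5}  cumulative {0,4,5}
Layer 2: {3,7}  cumulative {0,3,4,5,7}
Layer 3: {6}  cumulative {0,3,4,5,6,7}
Reach set: {0,3,4,5,6,7}

Answer: UNREACHABLE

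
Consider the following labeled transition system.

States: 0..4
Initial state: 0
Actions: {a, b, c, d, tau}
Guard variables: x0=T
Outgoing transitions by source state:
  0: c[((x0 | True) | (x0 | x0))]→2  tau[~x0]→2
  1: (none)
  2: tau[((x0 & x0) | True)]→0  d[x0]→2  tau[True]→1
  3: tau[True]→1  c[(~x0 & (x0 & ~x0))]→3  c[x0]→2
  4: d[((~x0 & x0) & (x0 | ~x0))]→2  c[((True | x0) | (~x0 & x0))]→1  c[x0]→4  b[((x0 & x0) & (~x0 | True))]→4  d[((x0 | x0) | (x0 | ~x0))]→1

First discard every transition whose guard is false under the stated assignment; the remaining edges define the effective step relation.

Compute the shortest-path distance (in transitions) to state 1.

Answer: 2

Analysis:
BFS to 1:
  depth 0: {0}
  depth 1: {2}
  depth 2: {1}
first hit 1 at d=2 via c·tau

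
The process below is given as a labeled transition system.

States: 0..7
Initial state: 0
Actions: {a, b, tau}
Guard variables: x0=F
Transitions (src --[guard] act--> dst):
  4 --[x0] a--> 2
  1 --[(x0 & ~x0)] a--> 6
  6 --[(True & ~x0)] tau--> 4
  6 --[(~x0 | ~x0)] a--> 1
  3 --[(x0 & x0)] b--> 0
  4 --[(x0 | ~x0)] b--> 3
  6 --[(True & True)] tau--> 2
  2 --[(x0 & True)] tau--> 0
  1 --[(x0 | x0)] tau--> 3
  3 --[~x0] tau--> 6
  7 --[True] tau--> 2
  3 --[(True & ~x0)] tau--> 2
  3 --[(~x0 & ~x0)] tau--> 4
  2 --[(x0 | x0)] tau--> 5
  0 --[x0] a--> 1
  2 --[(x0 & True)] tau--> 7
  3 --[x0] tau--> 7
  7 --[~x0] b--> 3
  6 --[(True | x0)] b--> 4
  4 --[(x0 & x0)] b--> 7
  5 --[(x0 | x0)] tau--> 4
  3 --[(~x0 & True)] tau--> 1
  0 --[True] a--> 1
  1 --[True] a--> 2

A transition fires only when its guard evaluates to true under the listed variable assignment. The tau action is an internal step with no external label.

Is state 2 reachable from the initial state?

Answer: REACHABLE

Trace:
13 transition(s) survive guard evaluation.
L0 = {0}
L1 = {1}  total {0,1}
L2 = {2}  total {0,1,2}
R = {0,1,2}
Path to 2: a·a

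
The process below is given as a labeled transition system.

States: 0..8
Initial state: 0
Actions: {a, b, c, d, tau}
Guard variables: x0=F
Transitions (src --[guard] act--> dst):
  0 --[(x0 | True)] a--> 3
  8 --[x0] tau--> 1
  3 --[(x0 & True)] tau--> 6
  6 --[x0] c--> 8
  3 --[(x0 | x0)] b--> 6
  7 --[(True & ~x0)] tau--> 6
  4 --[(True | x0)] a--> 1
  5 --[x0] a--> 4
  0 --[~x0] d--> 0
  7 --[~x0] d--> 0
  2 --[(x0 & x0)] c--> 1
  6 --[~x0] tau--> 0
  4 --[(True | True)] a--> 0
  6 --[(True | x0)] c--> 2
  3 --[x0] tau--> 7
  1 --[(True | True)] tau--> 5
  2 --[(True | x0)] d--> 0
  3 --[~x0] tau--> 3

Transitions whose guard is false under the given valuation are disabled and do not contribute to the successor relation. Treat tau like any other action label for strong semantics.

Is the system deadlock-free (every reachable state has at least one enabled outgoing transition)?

Reachable = {0,3}
  0: a→3  d→0  [2 exit(s)]
  3: tau→3  [1 exit(s)]

Answer: DEADLOCK-FREE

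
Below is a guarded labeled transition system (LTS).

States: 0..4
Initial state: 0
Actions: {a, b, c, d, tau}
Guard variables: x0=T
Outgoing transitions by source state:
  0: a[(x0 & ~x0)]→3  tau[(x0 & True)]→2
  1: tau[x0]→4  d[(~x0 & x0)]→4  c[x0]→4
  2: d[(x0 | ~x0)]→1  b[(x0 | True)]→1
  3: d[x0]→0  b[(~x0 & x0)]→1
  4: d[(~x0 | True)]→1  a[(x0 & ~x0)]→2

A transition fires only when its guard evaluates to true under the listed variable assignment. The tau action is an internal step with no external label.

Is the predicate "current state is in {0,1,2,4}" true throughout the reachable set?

Safe = {0,1,2,4}
R = {0,1,2,4}
  0: safe
  1: safe
  2: safe
  4: safe

Answer: INVARIANT HOLDS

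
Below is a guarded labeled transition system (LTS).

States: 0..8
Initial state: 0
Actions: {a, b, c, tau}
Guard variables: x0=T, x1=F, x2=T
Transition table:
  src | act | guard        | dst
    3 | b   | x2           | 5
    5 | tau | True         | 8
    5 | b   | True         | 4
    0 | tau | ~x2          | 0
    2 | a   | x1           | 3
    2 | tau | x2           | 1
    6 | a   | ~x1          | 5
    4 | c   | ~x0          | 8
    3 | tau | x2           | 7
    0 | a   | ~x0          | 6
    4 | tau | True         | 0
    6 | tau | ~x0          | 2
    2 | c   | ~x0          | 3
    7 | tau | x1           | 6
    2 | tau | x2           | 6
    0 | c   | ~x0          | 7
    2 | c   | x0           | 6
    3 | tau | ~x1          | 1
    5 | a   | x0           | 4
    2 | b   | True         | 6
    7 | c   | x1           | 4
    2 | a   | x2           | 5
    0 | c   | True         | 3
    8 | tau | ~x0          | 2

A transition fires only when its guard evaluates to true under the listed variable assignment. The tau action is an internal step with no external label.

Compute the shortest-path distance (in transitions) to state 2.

Answer: UNREACHABLE

Working:
BFS to 2:
  L0 = {0}
  L1 = {3}
  L2 = {1,5,7}
  L3 = {4,8}
2 never appears.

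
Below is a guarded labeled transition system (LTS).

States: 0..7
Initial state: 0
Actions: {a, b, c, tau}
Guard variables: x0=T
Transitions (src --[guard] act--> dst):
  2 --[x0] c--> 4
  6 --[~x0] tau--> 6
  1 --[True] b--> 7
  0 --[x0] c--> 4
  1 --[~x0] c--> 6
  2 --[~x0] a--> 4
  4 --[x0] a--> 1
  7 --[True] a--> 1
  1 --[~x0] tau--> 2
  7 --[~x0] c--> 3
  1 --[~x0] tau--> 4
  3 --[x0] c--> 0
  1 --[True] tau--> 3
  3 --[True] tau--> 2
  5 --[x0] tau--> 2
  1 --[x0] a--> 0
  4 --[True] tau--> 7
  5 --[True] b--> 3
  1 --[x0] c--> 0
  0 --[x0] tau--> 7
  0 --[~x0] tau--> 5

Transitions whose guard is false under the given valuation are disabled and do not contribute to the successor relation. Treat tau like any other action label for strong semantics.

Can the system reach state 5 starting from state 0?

Answer: UNREACHABLE

Trace:
After dropping false guards: 14 live edges.
Layer 0: {0}
Layer 1: {4,7}  now seen {0,4,7}
Layer 2: {1}  now seen {0,1,4,7}
Layer 3: {3}  now seen {0,1,3,4,7}
Layer 4: {2}  now seen {0,1,2,3,4,7}
R = {0,1,2,3,4,7}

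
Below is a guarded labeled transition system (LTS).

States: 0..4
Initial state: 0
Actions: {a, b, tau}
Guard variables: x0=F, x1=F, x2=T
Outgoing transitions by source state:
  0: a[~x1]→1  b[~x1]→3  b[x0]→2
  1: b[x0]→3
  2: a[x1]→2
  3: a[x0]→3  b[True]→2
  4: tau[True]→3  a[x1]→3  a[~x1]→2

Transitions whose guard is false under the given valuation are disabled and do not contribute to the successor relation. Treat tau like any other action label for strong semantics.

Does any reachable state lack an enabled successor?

Answer: DEADLOCK at state 1

Analysis:
R = {0,1,2,3}
  0: a→1  b→3  [2 out]
  1: ∅  [no exit]
  2: ∅  [no exit]
  3: b→2  [1 out]
trace reaching 1: a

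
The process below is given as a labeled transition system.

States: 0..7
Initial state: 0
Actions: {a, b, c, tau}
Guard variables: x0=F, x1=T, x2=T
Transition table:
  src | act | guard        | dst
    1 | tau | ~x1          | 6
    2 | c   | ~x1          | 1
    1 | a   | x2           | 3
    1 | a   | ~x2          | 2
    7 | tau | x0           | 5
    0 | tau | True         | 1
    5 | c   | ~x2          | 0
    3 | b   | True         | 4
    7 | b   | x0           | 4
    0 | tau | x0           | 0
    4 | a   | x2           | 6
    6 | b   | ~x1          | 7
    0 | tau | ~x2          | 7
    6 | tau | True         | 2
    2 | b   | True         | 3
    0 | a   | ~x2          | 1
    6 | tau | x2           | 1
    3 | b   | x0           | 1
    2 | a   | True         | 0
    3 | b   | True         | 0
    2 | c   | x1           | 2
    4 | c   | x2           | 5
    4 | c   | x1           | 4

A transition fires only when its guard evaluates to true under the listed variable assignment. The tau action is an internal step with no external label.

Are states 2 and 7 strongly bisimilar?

Answer: NOT BISIMILAR

Analysis:
Bisimulation quotient by refinement:
  round 0: {{0,1,2,3,4,5,6,7}}
  round 1: {{0,6},{1},{2},{3},{4},{5,7}}
  round 2: {{0},{1},{2},{3},{4},{5,7},{6}}
stable after 3 split(s): 7 block(s)
2∈{2}, 7∈{5,7}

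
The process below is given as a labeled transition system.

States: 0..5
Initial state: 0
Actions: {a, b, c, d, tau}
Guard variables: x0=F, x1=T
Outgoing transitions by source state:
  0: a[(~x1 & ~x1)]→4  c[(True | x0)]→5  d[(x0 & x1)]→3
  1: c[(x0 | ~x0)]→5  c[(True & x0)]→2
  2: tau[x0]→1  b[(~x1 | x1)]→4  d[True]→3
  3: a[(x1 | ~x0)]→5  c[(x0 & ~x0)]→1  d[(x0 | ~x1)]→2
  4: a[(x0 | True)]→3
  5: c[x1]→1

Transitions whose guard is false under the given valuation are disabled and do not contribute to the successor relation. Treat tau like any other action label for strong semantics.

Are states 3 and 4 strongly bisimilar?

Answer: NOT BISIMILAR

Analysis:
Bisimulation quotient by refinement:
  π0 = {{0,1,2,3,4,5}}
  π1 = {{0,1,5},{2},{3,4}}
  π2 = {{0,1,5},{2},{3},{4}}
4 equivalence class(es) (converged in 3)
[3]={3}  [4]={4}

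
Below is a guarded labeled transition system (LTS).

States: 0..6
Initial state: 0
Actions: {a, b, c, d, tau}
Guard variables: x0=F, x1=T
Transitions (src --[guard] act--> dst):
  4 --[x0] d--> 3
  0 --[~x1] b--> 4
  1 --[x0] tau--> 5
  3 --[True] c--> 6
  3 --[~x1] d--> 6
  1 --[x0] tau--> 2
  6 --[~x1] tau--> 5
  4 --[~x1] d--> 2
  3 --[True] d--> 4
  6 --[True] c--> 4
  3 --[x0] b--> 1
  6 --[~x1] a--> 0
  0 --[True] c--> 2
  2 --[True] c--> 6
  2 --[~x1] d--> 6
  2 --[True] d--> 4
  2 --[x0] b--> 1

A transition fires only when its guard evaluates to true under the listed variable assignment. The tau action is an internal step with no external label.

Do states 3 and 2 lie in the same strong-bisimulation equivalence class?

Answer: BISIMILAR

Trace:
Bisimulation quotient by refinement:
  round 0: {{0,1,2,3,4,5,6}}
  round 1: {{0,6},{1,4,5},{2,3}}
  round 2: {{0},{1,4,5},{2,3},{6}}
stable after 3 split(s): 4 block(s)
3∈{2,3}, 2∈{2,3}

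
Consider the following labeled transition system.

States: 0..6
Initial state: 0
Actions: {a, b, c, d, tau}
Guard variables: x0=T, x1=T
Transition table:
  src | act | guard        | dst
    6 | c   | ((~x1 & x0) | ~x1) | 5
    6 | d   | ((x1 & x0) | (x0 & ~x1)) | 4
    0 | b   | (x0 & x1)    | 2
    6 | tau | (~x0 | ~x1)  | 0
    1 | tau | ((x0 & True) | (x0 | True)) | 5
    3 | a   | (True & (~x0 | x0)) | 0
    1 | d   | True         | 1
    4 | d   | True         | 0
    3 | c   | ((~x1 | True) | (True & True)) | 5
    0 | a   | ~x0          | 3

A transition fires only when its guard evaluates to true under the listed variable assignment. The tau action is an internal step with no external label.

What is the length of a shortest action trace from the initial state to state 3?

Answer: UNREACHABLE

Analysis:
Layered search for 3:
  Layer 0: {0}
  Layer 1: {2}
3 never appears.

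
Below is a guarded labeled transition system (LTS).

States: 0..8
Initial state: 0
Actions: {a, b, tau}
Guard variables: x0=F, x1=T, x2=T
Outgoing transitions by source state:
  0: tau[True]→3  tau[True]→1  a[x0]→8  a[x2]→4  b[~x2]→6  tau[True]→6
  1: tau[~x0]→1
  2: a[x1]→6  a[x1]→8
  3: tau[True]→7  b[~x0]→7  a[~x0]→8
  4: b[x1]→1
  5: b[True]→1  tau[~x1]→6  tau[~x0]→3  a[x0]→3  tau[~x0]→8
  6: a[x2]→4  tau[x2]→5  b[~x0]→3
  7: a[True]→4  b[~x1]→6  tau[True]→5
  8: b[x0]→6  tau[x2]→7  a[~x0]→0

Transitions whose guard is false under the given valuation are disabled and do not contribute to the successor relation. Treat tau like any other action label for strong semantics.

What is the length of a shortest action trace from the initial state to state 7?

Answer: 2

Analysis:
BFS to 7:
  depth 0: {0}
  depth 1: {1,3,4,6}
  depth 2: {5,7,8}
first hit 7 at d=2 via tau·b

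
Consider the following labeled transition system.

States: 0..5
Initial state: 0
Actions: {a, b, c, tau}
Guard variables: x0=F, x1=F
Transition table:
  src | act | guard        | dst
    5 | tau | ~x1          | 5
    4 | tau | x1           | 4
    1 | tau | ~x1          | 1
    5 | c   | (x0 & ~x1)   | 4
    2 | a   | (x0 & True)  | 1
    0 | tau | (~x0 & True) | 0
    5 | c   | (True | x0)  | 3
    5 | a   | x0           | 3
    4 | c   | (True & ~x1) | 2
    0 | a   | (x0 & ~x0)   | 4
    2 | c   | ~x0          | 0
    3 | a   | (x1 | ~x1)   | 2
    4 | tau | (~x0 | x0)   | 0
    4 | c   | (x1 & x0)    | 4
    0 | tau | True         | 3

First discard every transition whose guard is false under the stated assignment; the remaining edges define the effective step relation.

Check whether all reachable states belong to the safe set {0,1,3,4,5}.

Safe = {0,1,3,4,5}
R = {0,2,3}
  0: ✓
  2: ✗ unsafe
  3: ✓
witness against invariant: tau·a → 2

Answer: INVARIANT VIOLATED at state 2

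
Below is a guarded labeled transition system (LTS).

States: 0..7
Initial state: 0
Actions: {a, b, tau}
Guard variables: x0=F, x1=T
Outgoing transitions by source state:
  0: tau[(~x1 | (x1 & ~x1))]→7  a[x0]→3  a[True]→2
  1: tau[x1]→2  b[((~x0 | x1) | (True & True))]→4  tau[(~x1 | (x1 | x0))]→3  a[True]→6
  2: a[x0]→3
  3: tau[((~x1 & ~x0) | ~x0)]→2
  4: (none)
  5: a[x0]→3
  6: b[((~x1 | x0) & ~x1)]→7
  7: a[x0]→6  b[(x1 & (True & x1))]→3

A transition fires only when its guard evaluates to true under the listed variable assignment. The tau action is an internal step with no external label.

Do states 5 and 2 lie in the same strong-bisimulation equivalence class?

Answer: BISIMILAR

Analysis:
Compute ~ classes (split until stable):
  P[0] = {{0,1,2,3,4,5,6,7}}
  P[1] = {{0},{1},{2,4,5,6},{3},{7}}
Fixed point at round 2; 5 class(es).
[5]={2,4,5,6}  [2]={2,4,5,6}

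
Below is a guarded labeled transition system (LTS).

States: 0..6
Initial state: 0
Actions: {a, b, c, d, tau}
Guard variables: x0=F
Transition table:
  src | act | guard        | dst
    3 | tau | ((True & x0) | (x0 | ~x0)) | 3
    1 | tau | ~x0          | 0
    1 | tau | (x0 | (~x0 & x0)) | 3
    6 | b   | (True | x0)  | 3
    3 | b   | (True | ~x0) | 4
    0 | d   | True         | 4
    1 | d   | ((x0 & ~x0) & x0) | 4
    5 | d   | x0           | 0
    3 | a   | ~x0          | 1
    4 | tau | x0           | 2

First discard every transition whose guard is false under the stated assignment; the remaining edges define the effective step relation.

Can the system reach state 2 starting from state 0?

Answer: UNREACHABLE

Analysis:
After dropping false guards: 6 live edges.
depth 0: {0}
depth 1: {4}  total {0,4}
Reachable = {0,4}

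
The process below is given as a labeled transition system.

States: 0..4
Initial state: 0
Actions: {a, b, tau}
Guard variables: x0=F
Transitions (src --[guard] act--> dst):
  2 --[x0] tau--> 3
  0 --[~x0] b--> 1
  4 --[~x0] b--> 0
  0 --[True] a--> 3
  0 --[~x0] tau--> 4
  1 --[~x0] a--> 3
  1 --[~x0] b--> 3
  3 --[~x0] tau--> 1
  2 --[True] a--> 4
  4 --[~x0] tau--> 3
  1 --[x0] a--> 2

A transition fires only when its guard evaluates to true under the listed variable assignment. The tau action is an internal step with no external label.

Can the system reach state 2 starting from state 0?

Answer: UNREACHABLE

Analysis:
Guard filter leaves 9 enabled edge(s).
L0 = {0}
L1 = {1,3,4}  total {0,1,3,4}
Reach set: {0,1,3,4}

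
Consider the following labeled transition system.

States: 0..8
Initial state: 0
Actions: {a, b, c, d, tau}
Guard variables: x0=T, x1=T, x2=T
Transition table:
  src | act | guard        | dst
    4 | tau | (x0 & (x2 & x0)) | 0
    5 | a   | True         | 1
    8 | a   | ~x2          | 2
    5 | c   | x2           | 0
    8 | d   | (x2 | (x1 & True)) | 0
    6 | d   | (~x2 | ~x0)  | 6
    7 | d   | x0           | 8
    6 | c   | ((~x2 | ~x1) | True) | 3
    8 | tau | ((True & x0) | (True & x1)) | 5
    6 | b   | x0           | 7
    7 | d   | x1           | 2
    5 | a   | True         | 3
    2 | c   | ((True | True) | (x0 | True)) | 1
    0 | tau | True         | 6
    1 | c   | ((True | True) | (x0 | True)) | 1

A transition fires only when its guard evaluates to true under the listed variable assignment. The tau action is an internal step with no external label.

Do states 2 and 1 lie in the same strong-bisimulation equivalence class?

Answer: BISIMILAR

Analysis:
Bisimulation quotient by refinement:
  π0 = {{0,1,2,3,4,5,6,7,8}}
  π1 = {{0,4},{1,2},{3},{5},{6},{7},{8}}
  π2 = {{0},{1,2},{3},{4},{5},{6},{7},{8}}
Fixed point at round 3; 8 class(es).
2∈{1,2}, 1∈{1,2}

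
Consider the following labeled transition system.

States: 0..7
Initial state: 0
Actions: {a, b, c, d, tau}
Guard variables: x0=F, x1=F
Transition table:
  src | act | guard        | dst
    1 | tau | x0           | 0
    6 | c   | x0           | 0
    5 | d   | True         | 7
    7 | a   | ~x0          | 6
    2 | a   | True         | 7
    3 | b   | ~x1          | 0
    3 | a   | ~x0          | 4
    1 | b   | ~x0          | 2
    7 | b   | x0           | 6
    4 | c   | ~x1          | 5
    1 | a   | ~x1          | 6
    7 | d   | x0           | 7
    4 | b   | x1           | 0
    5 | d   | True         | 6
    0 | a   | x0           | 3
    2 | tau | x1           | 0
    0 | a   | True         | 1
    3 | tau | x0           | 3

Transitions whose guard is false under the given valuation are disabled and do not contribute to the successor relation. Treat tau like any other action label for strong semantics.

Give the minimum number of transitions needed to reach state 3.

Answer: UNREACHABLE

Working:
Breadth-first toward 3:
  L0 = {0}
  L1 = {1}
  L2 = {2,6}
  L3 = {7}
3 never appears.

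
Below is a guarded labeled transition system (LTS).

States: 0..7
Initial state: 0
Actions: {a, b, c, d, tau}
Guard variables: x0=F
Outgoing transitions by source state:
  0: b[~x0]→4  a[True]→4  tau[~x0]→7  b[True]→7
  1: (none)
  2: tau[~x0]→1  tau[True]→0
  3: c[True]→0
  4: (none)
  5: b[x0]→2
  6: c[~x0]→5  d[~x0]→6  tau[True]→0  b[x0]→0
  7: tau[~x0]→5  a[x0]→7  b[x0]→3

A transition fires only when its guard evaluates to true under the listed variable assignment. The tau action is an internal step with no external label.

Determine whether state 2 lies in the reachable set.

Answer: UNREACHABLE

Working:
11 transition(s) survive guard evaluation.
L0 = {0}
L1 = {4,7}  total {0,4,7}
L2 = {5}  total {0,4,5,7}
Reach set: {0,4,5,7}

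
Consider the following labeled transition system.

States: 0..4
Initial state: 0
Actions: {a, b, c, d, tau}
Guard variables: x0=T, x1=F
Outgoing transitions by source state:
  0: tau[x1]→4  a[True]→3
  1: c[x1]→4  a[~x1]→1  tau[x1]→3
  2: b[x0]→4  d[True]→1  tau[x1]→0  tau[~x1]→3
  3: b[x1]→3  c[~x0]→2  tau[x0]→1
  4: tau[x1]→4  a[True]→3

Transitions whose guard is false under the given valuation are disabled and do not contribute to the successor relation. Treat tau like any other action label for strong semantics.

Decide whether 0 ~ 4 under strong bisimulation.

Bisimulation quotient by refinement:
  P[0] = {{0,1,2,3,4}}
  P[1] = {{0,1,4},{2},{3}}
  P[2] = {{0,4},{1},{2},{3}}
4 equivalence class(es) (converged in 3)
0∈{0,4}, 4∈{0,4}

Answer: BISIMILAR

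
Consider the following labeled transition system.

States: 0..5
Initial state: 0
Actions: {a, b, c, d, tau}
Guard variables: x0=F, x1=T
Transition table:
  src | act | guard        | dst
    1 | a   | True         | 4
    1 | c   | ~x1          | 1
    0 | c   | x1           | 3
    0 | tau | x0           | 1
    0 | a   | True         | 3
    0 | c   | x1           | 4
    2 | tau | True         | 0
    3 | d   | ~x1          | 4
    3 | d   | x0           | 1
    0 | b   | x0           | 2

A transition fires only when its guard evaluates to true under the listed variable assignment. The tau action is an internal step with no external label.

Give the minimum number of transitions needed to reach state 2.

Answer: UNREACHABLE

Analysis:
Layered search for 2:
  Layer 0: {0}
  Layer 1: {3,4}
2 never appears.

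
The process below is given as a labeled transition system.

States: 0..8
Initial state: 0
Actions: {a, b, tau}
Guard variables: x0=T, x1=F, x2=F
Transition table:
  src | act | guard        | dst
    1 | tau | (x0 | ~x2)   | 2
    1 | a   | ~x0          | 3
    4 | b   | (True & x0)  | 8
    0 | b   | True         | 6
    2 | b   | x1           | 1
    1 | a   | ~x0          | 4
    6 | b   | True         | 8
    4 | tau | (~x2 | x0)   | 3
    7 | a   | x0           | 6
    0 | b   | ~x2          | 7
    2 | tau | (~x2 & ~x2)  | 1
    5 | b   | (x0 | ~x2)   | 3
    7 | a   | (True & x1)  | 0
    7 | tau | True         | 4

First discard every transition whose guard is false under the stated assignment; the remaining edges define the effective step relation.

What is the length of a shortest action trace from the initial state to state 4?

Answer: 2

Trace:
Layered search for 4:
  depth 0: {0}
  depth 1: {6,7}
  depth 2: {4,8}
4 enters at depth 2; path b·tau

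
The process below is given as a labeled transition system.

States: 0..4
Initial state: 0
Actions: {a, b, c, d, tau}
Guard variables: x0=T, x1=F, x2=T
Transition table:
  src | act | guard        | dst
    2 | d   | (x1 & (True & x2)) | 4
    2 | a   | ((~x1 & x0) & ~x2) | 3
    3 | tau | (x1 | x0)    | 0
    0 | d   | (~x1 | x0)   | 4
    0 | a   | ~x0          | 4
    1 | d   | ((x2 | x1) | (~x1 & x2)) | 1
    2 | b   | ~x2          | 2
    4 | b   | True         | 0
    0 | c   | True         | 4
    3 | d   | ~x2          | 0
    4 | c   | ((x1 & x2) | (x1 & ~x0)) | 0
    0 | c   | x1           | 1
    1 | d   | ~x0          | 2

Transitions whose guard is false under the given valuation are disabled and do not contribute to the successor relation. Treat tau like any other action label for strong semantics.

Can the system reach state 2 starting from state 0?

After dropping false guards: 5 live edges.
depth 0: {0}
depth 1: {4}  now seen {0,4}
Reach set: {0,4}

Answer: UNREACHABLE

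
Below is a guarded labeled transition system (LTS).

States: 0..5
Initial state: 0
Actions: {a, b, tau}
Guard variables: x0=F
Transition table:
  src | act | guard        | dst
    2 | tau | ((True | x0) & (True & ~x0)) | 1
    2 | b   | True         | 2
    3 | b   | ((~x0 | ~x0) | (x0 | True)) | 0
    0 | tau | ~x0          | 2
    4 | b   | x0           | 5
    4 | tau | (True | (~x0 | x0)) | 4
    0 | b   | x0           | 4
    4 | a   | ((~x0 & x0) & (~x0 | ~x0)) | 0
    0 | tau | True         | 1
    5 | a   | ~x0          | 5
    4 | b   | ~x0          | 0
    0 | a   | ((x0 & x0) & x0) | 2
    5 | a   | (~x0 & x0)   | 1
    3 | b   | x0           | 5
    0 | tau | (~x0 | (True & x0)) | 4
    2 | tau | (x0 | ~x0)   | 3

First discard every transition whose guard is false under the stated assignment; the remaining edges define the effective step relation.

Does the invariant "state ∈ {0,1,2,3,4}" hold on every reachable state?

Answer: INVARIANT HOLDS

Analysis:
Inv-set: {0,1,2,3,4}
Reach set: {0,1,2,3,4}
  0: ✓
  1: ✓
  2: ✓
  3: ✓
  4: ✓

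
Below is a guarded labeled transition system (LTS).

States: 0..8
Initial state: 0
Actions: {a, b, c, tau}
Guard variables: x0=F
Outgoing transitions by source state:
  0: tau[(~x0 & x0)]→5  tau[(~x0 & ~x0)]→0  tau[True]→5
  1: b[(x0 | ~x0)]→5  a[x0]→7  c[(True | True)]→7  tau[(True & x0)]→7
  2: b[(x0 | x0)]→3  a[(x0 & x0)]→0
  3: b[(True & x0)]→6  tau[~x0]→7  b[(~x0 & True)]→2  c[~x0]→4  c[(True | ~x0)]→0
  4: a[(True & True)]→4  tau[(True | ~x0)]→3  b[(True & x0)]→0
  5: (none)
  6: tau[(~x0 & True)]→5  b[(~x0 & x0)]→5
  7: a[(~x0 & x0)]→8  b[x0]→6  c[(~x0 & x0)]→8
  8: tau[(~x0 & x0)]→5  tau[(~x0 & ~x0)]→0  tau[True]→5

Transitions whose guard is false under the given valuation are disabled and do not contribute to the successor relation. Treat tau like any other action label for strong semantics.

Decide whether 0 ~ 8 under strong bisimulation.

Bisimulation quotient by refinement:
  round 0: {{0,1,2,3,4,5,6,7,8}}
  round 1: {{0,6,8},{1},{2,5,7},{3},{4}}
  round 2: {{0,8},{1},{2,5,7},{3},{4},{6}}
Fixed point at round 3; 6 class(es).
0∈{0,8}, 8∈{0,8}

Answer: BISIMILAR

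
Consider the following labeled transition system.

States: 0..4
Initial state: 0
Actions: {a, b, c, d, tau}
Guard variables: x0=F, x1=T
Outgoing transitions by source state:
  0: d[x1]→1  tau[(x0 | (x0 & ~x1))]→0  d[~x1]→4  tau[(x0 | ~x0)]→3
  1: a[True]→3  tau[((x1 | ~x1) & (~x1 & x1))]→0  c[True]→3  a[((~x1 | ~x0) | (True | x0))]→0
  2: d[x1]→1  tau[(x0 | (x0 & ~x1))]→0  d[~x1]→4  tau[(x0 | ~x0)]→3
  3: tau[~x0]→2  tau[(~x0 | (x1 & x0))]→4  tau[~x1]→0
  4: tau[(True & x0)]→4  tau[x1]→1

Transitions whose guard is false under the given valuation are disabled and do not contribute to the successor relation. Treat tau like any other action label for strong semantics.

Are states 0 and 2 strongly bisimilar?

Bisimulation quotient by refinement:
  P[0] = {{0,1,2,3,4}}
  P[1] = {{0,2},{1},{3,4}}
  P[2] = {{0,2},{1},{3},{4}}
stable after 3 split(s): 4 block(s)
0∈{0,2}, 2∈{0,2}

Answer: BISIMILAR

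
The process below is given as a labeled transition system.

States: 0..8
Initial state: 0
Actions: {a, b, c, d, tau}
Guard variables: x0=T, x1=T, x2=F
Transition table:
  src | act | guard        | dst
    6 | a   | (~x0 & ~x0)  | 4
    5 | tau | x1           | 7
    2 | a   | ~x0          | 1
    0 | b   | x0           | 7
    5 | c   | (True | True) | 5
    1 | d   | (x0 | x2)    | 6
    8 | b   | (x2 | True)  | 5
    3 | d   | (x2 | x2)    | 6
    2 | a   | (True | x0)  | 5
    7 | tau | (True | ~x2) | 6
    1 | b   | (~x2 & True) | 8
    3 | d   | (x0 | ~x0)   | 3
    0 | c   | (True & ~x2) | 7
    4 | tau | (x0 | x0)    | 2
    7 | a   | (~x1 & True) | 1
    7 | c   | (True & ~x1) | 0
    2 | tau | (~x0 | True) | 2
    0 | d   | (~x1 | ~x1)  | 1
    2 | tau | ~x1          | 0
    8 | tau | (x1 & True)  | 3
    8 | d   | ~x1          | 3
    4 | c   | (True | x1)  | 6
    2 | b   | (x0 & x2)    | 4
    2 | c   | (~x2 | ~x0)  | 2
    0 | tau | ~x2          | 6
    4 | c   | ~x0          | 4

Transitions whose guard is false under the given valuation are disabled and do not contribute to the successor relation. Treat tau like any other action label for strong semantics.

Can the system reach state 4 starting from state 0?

Answer: UNREACHABLE

Trace:
After dropping false guards: 16 live edges.
Layer 0: {0}
Layer 1: {6,7}  cumulative {0,6,7}
Reachable = {0,6,7}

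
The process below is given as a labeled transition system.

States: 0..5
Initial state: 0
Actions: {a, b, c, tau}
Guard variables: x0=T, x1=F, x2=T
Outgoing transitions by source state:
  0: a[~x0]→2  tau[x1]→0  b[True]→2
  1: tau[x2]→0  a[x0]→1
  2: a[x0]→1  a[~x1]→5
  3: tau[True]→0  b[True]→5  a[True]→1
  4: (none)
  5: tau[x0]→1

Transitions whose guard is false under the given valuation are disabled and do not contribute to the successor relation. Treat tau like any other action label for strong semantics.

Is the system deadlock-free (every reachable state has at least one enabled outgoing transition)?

Reachable = {0,1,2,5}
  0: b→2  [1 out]
  1: a→1  tau→0  [2 out]
  2: a→1  a→5  [2 out]
  5: tau→1  [1 out]

Answer: DEADLOCK-FREE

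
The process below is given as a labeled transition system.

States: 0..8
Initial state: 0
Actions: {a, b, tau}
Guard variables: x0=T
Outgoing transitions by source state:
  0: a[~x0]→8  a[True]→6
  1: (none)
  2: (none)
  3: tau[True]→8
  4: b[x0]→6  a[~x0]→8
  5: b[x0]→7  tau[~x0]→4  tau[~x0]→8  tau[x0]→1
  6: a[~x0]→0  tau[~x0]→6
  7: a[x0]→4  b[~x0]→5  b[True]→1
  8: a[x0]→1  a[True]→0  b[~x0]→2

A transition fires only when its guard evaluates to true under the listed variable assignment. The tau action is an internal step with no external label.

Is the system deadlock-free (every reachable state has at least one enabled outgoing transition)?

Answer: DEADLOCK at state 6

Analysis:
Reachable = {0,6}
  0: a→6  [1 out]
  6: ∅  [no exit]
trace reaching 6: a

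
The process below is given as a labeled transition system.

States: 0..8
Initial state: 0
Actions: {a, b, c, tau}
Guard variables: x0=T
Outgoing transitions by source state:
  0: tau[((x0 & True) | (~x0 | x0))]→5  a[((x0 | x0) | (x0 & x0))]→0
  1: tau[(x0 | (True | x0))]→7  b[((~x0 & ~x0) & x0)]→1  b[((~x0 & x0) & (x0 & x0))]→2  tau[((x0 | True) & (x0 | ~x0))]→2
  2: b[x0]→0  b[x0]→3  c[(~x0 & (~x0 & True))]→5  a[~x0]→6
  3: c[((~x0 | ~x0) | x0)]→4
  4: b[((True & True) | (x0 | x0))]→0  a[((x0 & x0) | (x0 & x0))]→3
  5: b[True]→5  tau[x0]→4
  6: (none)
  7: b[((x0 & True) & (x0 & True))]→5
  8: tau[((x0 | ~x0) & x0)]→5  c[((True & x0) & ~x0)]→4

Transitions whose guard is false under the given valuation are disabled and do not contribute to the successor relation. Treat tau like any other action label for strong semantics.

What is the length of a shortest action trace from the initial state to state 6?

Breadth-first toward 6:
  depth 0: {0}
  depth 1: {5}
  depth 2: {4}
  depth 3: {3}
6 never appears.

Answer: UNREACHABLE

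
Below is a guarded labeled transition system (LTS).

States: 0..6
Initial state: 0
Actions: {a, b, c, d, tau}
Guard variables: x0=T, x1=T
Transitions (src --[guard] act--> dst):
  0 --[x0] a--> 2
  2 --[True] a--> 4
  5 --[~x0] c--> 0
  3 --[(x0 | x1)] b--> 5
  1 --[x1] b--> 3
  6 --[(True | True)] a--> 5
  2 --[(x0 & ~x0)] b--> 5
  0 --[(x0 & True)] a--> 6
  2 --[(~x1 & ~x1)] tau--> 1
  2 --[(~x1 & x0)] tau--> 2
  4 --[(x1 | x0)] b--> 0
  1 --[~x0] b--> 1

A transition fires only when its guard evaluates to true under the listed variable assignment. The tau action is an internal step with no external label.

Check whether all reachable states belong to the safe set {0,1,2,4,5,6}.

Allowed set {0,1,2,4,5,6}
Reach set: {0,2,4,5,6}
  0: safe
  2: safe
  4: safe
  5: safe
  6: safe

Answer: INVARIANT HOLDS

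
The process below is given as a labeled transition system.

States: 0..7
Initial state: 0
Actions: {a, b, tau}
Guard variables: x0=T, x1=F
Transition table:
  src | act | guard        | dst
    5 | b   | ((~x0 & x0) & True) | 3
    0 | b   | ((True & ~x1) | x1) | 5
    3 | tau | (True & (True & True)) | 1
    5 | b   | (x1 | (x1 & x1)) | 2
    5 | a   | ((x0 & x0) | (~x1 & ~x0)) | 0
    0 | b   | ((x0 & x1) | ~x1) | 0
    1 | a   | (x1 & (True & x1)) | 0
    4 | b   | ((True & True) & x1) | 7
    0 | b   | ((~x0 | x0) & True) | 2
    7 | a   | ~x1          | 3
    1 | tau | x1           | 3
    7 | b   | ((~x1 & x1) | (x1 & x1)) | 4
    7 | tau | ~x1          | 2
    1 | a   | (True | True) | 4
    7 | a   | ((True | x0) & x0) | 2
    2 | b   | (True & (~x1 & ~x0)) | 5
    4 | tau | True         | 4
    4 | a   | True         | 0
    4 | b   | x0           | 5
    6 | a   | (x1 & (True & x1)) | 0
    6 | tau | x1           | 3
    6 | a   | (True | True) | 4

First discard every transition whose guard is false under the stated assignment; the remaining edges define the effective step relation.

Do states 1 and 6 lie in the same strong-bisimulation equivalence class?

Answer: BISIMILAR

Trace:
Refine partition for ~:
  π0 = {{0,1,2,3,4,5,6,7}}
  π1 = {{0},{1,5,6},{2},{3},{4},{7}}
  π2 = {{0},{1,6},{2},{3},{4},{5},{7}}
stable after 3 split(s): 7 block(s)
1∈{1,6}, 6∈{1,6}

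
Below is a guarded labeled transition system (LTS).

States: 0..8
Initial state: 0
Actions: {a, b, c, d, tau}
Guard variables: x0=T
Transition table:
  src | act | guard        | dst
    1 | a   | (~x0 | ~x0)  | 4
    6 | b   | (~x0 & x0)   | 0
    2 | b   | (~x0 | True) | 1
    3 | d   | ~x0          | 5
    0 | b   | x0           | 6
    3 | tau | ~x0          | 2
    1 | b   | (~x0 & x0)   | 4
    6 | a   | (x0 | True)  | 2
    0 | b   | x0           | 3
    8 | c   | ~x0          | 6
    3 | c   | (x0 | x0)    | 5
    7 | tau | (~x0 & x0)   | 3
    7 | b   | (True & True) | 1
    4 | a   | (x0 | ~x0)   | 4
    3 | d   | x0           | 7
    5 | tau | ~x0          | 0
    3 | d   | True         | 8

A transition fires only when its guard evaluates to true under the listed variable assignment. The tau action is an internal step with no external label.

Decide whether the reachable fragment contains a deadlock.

Reach set: {0,1,2,3,5,6,7,8}
  0: b→3  b→6  [2 out]
  1: ∅  [STUCK]
  2: b→1  [1 out]
  3: c→5  d→7  d→8  [3 out]
  5: ∅  [STUCK]
  6: a→2  [1 out]
  7: b→1  [1 out]
  8: ∅  [STUCK]
Path to 1: b·d·b

Answer: DEADLOCK at state 1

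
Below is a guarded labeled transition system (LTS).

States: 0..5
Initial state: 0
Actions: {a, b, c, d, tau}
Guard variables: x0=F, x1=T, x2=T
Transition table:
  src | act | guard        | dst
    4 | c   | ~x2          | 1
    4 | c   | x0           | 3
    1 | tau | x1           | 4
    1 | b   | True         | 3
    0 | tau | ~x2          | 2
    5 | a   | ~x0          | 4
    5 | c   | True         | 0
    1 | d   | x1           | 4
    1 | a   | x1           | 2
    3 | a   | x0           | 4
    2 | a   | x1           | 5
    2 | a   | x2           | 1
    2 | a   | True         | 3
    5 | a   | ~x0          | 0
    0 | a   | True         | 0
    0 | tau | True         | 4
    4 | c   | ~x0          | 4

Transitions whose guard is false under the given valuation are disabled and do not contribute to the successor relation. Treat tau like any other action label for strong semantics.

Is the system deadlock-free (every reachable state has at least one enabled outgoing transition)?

Reach set: {0,4}
  0: a→0  tau→4  [deg 2]
  4: c→4  [deg 1]

Answer: DEADLOCK-FREE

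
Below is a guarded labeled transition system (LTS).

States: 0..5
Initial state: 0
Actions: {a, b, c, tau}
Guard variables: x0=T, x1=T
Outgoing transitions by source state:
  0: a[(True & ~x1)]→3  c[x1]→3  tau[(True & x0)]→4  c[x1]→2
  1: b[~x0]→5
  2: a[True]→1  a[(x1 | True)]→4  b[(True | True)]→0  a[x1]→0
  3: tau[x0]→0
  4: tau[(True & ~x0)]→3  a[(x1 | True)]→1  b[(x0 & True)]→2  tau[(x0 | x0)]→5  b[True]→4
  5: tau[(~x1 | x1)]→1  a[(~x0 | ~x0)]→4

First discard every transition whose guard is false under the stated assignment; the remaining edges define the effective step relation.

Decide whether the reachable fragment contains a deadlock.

Answer: DEADLOCK at state 1

Trace:
R = {0,1,2,3,4,5}
  0: c→2  c→3  tau→4  [3 exit(s)]
  1: ∅  [deadlock]
  2: a→0  a→1  a→4  b→0  [4 exit(s)]
  3: tau→0  [1 exit(s)]
  4: a→1  b→2  b→4  tau→5  [4 exit(s)]
  5: tau→1  [1 exit(s)]
Path to 1: c·a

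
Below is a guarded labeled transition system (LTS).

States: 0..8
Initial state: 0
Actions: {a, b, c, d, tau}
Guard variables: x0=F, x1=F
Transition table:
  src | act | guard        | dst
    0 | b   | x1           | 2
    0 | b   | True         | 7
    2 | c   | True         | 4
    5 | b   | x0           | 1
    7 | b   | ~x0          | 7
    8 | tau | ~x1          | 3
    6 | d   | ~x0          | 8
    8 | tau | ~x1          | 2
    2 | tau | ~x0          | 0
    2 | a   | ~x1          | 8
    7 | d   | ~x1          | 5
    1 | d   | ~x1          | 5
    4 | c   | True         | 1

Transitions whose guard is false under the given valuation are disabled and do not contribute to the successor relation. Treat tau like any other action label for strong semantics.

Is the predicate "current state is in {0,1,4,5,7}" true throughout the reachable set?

Allowed set {0,1,4,5,7}
R = {0,5,7}
  0: safe
  5: safe
  7: safe

Answer: INVARIANT HOLDS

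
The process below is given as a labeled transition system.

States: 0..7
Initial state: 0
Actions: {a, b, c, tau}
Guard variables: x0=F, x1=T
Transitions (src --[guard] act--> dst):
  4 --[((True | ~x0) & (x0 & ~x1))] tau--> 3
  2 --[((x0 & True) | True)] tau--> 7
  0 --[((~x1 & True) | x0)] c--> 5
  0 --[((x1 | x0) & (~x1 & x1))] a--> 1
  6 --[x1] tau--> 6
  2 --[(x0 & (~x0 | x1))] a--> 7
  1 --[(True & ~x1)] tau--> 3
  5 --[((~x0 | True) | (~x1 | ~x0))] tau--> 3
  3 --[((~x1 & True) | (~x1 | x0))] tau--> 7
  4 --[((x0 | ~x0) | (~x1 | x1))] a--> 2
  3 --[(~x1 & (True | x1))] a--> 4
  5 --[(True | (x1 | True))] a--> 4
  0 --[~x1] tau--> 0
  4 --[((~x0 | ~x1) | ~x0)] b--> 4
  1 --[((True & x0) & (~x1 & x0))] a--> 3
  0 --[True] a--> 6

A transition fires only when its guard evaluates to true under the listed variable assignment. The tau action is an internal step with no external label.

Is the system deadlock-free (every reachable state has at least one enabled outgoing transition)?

Answer: DEADLOCK-FREE

Trace:
Reach set: {0,6}
  0: a→6  [deg 1]
  6: tau→6  [deg 1]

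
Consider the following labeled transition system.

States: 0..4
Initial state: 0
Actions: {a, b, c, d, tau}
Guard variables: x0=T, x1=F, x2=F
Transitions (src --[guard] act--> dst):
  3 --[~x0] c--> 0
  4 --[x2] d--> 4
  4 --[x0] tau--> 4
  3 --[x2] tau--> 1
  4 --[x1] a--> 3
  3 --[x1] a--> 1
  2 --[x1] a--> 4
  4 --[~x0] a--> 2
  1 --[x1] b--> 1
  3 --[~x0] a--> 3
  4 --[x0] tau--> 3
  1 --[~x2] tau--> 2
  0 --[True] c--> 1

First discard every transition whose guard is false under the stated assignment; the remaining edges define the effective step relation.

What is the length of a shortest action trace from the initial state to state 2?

Answer: 2

Trace:
Breadth-first toward 2:
  depth 0: {0}
  depth 1: {1}
  depth 2: {2}
first hit 2 at d=2 via c·tau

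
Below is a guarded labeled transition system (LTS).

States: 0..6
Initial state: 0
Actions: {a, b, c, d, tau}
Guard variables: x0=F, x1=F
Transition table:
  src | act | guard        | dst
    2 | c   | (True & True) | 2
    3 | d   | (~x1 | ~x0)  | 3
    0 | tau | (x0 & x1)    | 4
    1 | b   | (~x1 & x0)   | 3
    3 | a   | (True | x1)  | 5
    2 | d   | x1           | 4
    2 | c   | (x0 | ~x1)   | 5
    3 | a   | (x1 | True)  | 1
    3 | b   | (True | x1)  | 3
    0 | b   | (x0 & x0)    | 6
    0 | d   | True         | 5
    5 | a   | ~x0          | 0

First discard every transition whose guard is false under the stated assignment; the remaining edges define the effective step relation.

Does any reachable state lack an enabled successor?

Answer: DEADLOCK-FREE

Analysis:
Reachable = {0,5}
  0: d→5  [1 out]
  5: a→0  [1 out]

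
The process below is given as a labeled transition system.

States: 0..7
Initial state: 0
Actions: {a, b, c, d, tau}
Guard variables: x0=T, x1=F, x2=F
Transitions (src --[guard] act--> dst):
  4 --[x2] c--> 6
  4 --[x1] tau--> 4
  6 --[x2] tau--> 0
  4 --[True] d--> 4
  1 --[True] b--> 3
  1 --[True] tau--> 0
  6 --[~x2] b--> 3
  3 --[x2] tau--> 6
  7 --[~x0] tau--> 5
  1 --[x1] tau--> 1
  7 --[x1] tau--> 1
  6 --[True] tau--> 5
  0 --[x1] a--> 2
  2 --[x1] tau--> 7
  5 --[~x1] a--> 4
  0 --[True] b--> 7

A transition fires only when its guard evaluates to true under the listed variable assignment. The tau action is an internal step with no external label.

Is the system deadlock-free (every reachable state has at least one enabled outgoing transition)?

Reachable = {0,7}
  0: b→7  [1 exit(s)]
  7: ∅  [no exit]
witness 7: b

Answer: DEADLOCK at state 7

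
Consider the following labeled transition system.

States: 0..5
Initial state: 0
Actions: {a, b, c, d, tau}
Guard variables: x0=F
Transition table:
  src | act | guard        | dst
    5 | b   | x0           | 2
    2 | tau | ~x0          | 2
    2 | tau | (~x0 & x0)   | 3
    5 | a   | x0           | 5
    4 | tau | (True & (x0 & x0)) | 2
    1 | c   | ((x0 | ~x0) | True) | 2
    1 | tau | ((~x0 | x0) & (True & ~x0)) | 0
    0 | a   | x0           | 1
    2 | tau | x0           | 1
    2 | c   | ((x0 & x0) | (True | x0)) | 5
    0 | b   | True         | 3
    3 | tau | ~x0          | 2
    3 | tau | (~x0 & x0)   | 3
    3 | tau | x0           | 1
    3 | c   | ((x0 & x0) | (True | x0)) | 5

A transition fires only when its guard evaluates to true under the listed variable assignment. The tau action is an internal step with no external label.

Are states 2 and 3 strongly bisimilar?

Refine partition for ~:
  π0 = {{0,1,2,3,4,5}}
  π1 = {{0},{1,2,3},{4,5}}
  π2 = {{0},{1},{2,3},{4,5}}
Fixed point at round 3; 4 class(es).
2∈{2,3}, 3∈{2,3}

Answer: BISIMILAR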